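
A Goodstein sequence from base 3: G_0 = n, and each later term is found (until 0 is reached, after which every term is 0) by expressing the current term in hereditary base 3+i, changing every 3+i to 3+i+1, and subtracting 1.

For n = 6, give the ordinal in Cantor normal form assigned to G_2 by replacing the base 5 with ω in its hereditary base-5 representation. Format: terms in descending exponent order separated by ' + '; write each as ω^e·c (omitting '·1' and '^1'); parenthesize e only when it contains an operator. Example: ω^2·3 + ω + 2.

ω + 2

G_0 = 6. HB_3(6) = 2·3. Bump = 8. G_1 = 7.
G_1 = 7. HB_4(7) = 4 + 3. Bump = 8. G_2 = 7.
G_2 = 7. HB_5(7) = 5 + 2. Bump = 8. G_3 = 7.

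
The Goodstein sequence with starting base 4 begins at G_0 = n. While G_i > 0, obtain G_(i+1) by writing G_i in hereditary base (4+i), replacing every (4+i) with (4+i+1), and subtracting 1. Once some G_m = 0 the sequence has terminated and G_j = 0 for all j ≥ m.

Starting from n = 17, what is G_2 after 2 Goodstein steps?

35

[0] 17 ≡ 4^2 + 1 (base 4). Lift 5: 26. −1: 25.
[1] 25 ≡ 5^2 (base 5). Lift 6: 36. −1: 35.
[2] 35 ≡ 5·6 + 5 (base 6). Lift 7: 40. −1: 39.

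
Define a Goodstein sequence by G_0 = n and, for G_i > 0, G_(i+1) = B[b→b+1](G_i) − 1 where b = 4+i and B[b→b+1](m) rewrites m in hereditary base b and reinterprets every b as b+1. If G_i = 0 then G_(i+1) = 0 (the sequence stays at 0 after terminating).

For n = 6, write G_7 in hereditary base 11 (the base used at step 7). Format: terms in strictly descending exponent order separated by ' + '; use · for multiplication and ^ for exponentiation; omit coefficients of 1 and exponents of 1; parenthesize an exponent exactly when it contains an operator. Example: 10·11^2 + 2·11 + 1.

2

(0) 6|_4 = 4 + 2 ↦ 5 + 2|_5 = 7 ⇒ 6
(1) 6|_5 = 5 + 1 ↦ 6 + 1|_6 = 7 ⇒ 6
(2) 6|_6 = 6 ↦ 7|_7 = 7 ⇒ 6
(3) 6|_7 = 6 ↦ 6|_8 = 6 ⇒ 5
(4) 5|_8 = 5 ↦ 5|_9 = 5 ⇒ 4
(5) 4|_9 = 4 ↦ 4|_10 = 4 ⇒ 3
(6) 3|_10 = 3 ↦ 3|_11 = 3 ⇒ 2
(7) 2|_11 = 2 ↦ 2|_12 = 2 ⇒ 1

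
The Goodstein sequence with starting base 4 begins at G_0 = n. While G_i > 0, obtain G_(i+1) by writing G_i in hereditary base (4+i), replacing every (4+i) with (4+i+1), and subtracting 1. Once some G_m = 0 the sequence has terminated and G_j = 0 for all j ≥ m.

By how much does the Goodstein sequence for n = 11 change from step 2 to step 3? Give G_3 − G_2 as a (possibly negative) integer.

1

(0) 11|_4 = 2·4 + 3 ↦ 2·5 + 3|_5 = 13 ⇒ 12
(1) 12|_5 = 2·5 + 2 ↦ 2·6 + 2|_6 = 14 ⇒ 13
(2) 13|_6 = 2·6 + 1 ↦ 2·7 + 1|_7 = 15 ⇒ 14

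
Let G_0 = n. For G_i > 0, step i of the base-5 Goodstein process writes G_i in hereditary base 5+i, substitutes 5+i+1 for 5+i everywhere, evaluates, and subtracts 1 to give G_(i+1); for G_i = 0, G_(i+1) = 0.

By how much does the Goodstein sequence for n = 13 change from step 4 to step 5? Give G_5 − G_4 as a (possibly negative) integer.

G_0=13  [base 5] 2·5 + 3  →[5↦6]→  2·6 + 3 = 15  −1 ⇒ G_1=14
G_1=14  [base 6] 2·6 + 2  →[6↦7]→  2·7 + 2 = 16  −1 ⇒ G_2=15
G_2=15  [base 7] 2·7 + 1  →[7↦8]→  2·8 + 1 = 17  −1 ⇒ G_3=16
G_3=16  [base 8] 2·8  →[8↦9]→  2·9 = 18  −1 ⇒ G_4=17
G_4=17  [base 9] 9 + 8  →[9↦10]→  10 + 8 = 18  −1 ⇒ G_5=17

0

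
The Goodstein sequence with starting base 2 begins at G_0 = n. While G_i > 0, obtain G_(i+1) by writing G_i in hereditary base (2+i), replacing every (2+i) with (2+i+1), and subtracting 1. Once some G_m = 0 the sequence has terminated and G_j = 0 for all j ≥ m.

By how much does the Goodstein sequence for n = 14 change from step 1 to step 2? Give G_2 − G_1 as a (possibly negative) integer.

base 2: 14 = 2^(2 + 1) + 2^2 + 2; at 3: 3^(3 + 1) + 3^3 + 3 = 111; next = 110
base 3: 110 = 3^(3 + 1) + 3^3 + 2; at 4: 4^(4 + 1) + 4^4 + 2 = 1282; next = 1281

1171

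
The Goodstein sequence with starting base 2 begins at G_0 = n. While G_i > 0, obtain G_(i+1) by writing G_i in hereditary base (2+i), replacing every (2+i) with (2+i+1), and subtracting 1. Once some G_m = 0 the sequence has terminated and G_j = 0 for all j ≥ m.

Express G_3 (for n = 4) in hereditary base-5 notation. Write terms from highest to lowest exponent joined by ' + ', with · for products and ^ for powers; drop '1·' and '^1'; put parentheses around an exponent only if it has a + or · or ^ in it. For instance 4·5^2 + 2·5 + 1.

2·5^2 + 2·5

(0) 4|_2 = 2^2 ↦ 3^3|_3 = 27 ⇒ 26
(1) 26|_3 = 2·3^2 + 2·3 + 2 ↦ 2·4^2 + 2·4 + 2|_4 = 42 ⇒ 41
(2) 41|_4 = 2·4^2 + 2·4 + 1 ↦ 2·5^2 + 2·5 + 1|_5 = 61 ⇒ 60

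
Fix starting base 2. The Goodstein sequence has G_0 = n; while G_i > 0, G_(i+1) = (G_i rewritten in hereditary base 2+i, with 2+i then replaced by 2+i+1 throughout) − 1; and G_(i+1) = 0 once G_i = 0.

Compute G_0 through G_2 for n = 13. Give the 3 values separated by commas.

(0) 13|_2 = 2^(2 + 1) + 2^2 + 1 ↦ 3^(3 + 1) + 3^3 + 1|_3 = 109 ⇒ 108
(1) 108|_3 = 3^(3 + 1) + 3^3 ↦ 4^(4 + 1) + 4^4|_4 = 1280 ⇒ 1279

13, 108, 1279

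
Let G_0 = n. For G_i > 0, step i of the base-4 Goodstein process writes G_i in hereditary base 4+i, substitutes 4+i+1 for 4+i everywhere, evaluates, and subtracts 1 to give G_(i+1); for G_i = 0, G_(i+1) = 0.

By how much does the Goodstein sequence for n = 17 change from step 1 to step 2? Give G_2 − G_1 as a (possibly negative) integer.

10

G_0 = 17. HB_4(17) = 4^2 + 1. Bump = 26. G_1 = 25.
G_1 = 25. HB_5(25) = 5^2. Bump = 36. G_2 = 35.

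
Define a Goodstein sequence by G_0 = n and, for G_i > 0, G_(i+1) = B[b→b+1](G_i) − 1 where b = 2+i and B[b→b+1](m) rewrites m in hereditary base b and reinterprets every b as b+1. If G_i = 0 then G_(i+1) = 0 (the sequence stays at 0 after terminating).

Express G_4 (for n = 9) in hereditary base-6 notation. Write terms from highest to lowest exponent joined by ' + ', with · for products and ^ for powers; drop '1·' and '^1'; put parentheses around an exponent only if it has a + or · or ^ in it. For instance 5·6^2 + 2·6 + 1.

3·6^6 + 3·6^3 + 3·6^2 + 3·6 + 1

base 2: 9 = 2^(2 + 1) + 1; at 3: 3^(3 + 1) + 1 = 82; next = 81
base 3: 81 = 3^(3 + 1); at 4: 4^(4 + 1) = 1024; next = 1023
base 4: 1023 = 3·4^4 + 3·4^3 + 3·4^2 + 3·4 + 3; at 5: 3·5^5 + 3·5^3 + 3·5^2 + 3·5 + 3 = 9843; next = 9842
base 5: 9842 = 3·5^5 + 3·5^3 + 3·5^2 + 3·5 + 2; at 6: 3·6^6 + 3·6^3 + 3·6^2 + 3·6 + 2 = 140744; next = 140743
base 6: 140743 = 3·6^6 + 3·6^3 + 3·6^2 + 3·6 + 1; at 7: 3·7^7 + 3·7^3 + 3·7^2 + 3·7 + 1 = 2471827; next = 2471826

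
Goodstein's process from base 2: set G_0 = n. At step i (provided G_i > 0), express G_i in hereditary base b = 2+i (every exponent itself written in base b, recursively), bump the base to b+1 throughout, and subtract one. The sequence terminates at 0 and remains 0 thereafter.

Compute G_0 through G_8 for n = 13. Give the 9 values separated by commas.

13 —HB2→ 2^(2 + 1) + 2^2 + 1 —bump→ 3^(3 + 1) + 3^3 + 1 = 109 —(−1)→ 108
108 —HB3→ 3^(3 + 1) + 3^3 —bump→ 4^(4 + 1) + 4^4 = 1280 —(−1)→ 1279
1279 —HB4→ 4^(4 + 1) + 3·4^3 + 3·4^2 + 3·4 + 3 —bump→ 5^(5 + 1) + 3·5^3 + 3·5^2 + 3·5 + 3 = 16093 —(−1)→ 16092
16092 —HB5→ 5^(5 + 1) + 3·5^3 + 3·5^2 + 3·5 + 2 —bump→ 6^(6 + 1) + 3·6^3 + 3·6^2 + 3·6 + 2 = 280712 —(−1)→ 280711
280711 —HB6→ 6^(6 + 1) + 3·6^3 + 3·6^2 + 3·6 + 1 —bump→ 7^(7 + 1) + 3·7^3 + 3·7^2 + 3·7 + 1 = 5765999 —(−1)→ 5765998
5765998 —HB7→ 7^(7 + 1) + 3·7^3 + 3·7^2 + 3·7 —bump→ 8^(8 + 1) + 3·8^3 + 3·8^2 + 3·8 = 134219480 —(−1)→ 134219479
134219479 —HB8→ 8^(8 + 1) + 3·8^3 + 3·8^2 + 2·8 + 7 —bump→ 9^(9 + 1) + 3·9^3 + 3·9^2 + 2·9 + 7 = 3486786856 —(−1)→ 3486786855
3486786855 —HB9→ 9^(9 + 1) + 3·9^3 + 3·9^2 + 2·9 + 6 —bump→ 10^(10 + 1) + 3·10^3 + 3·10^2 + 2·10 + 6 = 100000003326 —(−1)→ 100000003325

13, 108, 1279, 16092, 280711, 5765998, 134219479, 3486786855, 100000003325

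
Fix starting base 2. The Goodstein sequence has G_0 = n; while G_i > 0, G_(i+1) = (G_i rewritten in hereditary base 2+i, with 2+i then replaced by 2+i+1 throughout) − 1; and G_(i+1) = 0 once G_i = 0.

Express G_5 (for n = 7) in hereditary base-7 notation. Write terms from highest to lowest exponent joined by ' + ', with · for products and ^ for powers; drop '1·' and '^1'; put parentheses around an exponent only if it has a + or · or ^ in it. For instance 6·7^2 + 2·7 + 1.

G_0=7  [base 2] 2^2 + 2 + 1  →[2↦3]→  3^3 + 3 + 1 = 31  −1 ⇒ G_1=30
G_1=30  [base 3] 3^3 + 3  →[3↦4]→  4^4 + 4 = 260  −1 ⇒ G_2=259
G_2=259  [base 4] 4^4 + 3  →[4↦5]→  5^5 + 3 = 3128  −1 ⇒ G_3=3127
G_3=3127  [base 5] 5^5 + 2  →[5↦6]→  6^6 + 2 = 46658  −1 ⇒ G_4=46657
G_4=46657  [base 6] 6^6 + 1  →[6↦7]→  7^7 + 1 = 823544  −1 ⇒ G_5=823543
G_5=823543  [base 7] 7^7  →[7↦8]→  8^8 = 16777216  −1 ⇒ G_6=16777215

7^7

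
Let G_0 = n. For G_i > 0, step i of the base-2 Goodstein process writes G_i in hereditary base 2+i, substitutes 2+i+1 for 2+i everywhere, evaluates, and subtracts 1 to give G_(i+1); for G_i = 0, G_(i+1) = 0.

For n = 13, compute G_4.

step 0: 13 = 2^(2 + 1) + 2^2 + 1; sub 3 for 2: 3^(3 + 1) + 3^3 + 1; = 109; G_1 = 109−1 = 108
step 1: 108 = 3^(3 + 1) + 3^3; sub 4 for 3: 4^(4 + 1) + 4^4; = 1280; G_2 = 1280−1 = 1279
step 2: 1279 = 4^(4 + 1) + 3·4^3 + 3·4^2 + 3·4 + 3; sub 5 for 4: 5^(5 + 1) + 3·5^3 + 3·5^2 + 3·5 + 3; = 16093; G_3 = 16093−1 = 16092
step 3: 16092 = 5^(5 + 1) + 3·5^3 + 3·5^2 + 3·5 + 2; sub 6 for 5: 6^(6 + 1) + 3·6^3 + 3·6^2 + 3·6 + 2; = 280712; G_4 = 280712−1 = 280711
step 4: 280711 = 6^(6 + 1) + 3·6^3 + 3·6^2 + 3·6 + 1; sub 7 for 6: 7^(7 + 1) + 3·7^3 + 3·7^2 + 3·7 + 1; = 5765999; G_5 = 5765999−1 = 5765998

280711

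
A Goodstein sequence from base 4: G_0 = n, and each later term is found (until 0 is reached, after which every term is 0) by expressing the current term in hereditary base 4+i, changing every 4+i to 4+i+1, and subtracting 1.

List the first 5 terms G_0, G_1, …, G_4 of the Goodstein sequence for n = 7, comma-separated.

i=0: 7 = 4 + 3 (b=4); 4→5: 5 + 3 = 8; 8−1 = 7
i=1: 7 = 5 + 2 (b=5); 5→6: 6 + 2 = 8; 8−1 = 7
i=2: 7 = 6 + 1 (b=6); 6→7: 7 + 1 = 8; 8−1 = 7
i=3: 7 = 7 (b=7); 7→8: 8 = 8; 8−1 = 7

7, 7, 7, 7, 7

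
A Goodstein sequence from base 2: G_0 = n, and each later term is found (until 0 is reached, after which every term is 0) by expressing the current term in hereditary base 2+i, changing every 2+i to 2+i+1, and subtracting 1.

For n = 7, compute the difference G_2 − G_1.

step 0: 7 = 2^2 + 2 + 1; sub 3 for 2: 3^3 + 3 + 1; = 31; G_1 = 31−1 = 30
step 1: 30 = 3^3 + 3; sub 4 for 3: 4^4 + 4; = 260; G_2 = 260−1 = 259

229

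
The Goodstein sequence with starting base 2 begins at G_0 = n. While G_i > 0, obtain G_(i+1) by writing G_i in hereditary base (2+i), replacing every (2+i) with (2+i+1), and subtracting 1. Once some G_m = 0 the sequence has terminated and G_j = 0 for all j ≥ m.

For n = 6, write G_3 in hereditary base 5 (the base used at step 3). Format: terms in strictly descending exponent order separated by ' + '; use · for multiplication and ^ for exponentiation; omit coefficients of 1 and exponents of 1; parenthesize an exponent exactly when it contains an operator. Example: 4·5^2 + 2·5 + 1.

(0) 6|_2 = 2^2 + 2 ↦ 3^3 + 3|_3 = 30 ⇒ 29
(1) 29|_3 = 3^3 + 2 ↦ 4^4 + 2|_4 = 258 ⇒ 257
(2) 257|_4 = 4^4 + 1 ↦ 5^5 + 1|_5 = 3126 ⇒ 3125
(3) 3125|_5 = 5^5 ↦ 6^6|_6 = 46656 ⇒ 46655

5^5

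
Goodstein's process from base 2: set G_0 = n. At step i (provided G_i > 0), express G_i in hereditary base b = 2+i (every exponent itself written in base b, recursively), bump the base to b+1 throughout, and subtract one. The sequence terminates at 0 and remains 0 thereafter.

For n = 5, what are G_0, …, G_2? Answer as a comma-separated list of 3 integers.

base 2: 5 = 2^2 + 1; at 3: 3^3 + 1 = 28; next = 27
base 3: 27 = 3^3; at 4: 4^4 = 256; next = 255

5, 27, 255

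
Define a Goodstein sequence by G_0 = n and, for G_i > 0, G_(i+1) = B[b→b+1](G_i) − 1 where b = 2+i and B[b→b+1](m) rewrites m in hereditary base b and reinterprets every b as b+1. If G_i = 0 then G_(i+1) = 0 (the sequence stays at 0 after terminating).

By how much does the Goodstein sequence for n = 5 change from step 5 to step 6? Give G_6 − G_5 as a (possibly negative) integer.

G_0 = 5. HB_2(5) = 2^2 + 1. Bump = 28. G_1 = 27.
G_1 = 27. HB_3(27) = 3^3. Bump = 256. G_2 = 255.
G_2 = 255. HB_4(255) = 3·4^3 + 3·4^2 + 3·4 + 3. Bump = 468. G_3 = 467.
G_3 = 467. HB_5(467) = 3·5^3 + 3·5^2 + 3·5 + 2. Bump = 776. G_4 = 775.
G_4 = 775. HB_6(775) = 3·6^3 + 3·6^2 + 3·6 + 1. Bump = 1198. G_5 = 1197.
G_5 = 1197. HB_7(1197) = 3·7^3 + 3·7^2 + 3·7. Bump = 1752. G_6 = 1751.

554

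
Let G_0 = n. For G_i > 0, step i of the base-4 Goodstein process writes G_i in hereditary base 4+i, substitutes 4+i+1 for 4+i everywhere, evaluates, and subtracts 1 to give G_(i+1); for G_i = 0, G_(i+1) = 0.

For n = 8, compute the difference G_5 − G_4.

[0] 8 ≡ 2·4 (base 4). Lift 5: 10. −1: 9.
[1] 9 ≡ 5 + 4 (base 5). Lift 6: 10. −1: 9.
[2] 9 ≡ 6 + 3 (base 6). Lift 7: 10. −1: 9.
[3] 9 ≡ 7 + 2 (base 7). Lift 8: 10. −1: 9.
[4] 9 ≡ 8 + 1 (base 8). Lift 9: 10. −1: 9.

0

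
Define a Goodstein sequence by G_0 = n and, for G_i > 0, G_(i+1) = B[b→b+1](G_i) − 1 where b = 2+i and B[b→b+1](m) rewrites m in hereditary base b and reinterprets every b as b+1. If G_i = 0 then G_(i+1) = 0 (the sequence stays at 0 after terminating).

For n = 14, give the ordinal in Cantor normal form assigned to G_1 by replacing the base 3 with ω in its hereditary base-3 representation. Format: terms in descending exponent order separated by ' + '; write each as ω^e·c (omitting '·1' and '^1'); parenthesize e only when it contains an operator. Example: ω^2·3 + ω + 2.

G_0 = 14. HB_2(14) = 2^(2 + 1) + 2^2 + 2. Bump = 111. G_1 = 110.
G_1 = 110. HB_3(110) = 3^(3 + 1) + 3^3 + 2. Bump = 1282. G_2 = 1281.

ω^(ω + 1) + ω^ω + 2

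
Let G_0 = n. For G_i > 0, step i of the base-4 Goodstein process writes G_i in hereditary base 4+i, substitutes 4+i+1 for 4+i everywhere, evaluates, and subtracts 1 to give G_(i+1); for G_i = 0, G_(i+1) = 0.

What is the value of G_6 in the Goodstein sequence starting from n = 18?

G_0 = 18. HB_4(18) = 4^2 + 2. Bump = 27. G_1 = 26.
G_1 = 26. HB_5(26) = 5^2 + 1. Bump = 37. G_2 = 36.
G_2 = 36. HB_6(36) = 6^2. Bump = 49. G_3 = 48.
G_3 = 48. HB_7(48) = 6·7 + 6. Bump = 54. G_4 = 53.
G_4 = 53. HB_8(53) = 6·8 + 5. Bump = 59. G_5 = 58.
G_5 = 58. HB_9(58) = 6·9 + 4. Bump = 64. G_6 = 63.
G_6 = 63. HB_10(63) = 6·10 + 3. Bump = 69. G_7 = 68.

63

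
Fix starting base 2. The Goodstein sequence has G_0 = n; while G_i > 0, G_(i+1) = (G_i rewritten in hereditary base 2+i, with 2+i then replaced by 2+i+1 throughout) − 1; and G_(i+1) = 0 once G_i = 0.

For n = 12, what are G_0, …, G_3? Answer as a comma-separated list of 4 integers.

12, 107, 1065, 15685

[0] 12 ≡ 2^(2 + 1) + 2^2 (base 2). Lift 3: 108. −1: 107.
[1] 107 ≡ 3^(3 + 1) + 2·3^2 + 2·3 + 2 (base 3). Lift 4: 1066. −1: 1065.
[2] 1065 ≡ 4^(4 + 1) + 2·4^2 + 2·4 + 1 (base 4). Lift 5: 15686. −1: 15685.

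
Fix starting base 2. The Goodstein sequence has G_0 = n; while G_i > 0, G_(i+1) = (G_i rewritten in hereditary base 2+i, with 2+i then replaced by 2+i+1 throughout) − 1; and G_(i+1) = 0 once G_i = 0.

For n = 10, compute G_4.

step 0: 10 = 2^(2 + 1) + 2; sub 3 for 2: 3^(3 + 1) + 3; = 84; G_1 = 84−1 = 83
step 1: 83 = 3^(3 + 1) + 2; sub 4 for 3: 4^(4 + 1) + 2; = 1026; G_2 = 1026−1 = 1025
step 2: 1025 = 4^(4 + 1) + 1; sub 5 for 4: 5^(5 + 1) + 1; = 15626; G_3 = 15626−1 = 15625
step 3: 15625 = 5^(5 + 1); sub 6 for 5: 6^(6 + 1); = 279936; G_4 = 279936−1 = 279935

279935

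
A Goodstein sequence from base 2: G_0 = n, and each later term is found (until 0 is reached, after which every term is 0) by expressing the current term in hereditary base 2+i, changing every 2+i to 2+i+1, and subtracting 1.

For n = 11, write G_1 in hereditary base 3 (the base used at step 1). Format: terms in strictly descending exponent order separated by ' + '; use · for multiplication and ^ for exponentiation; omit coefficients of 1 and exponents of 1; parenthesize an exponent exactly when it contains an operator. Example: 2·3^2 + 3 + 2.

3^(3 + 1) + 3

step 0: 11 = 2^(2 + 1) + 2 + 1; sub 3 for 2: 3^(3 + 1) + 3 + 1; = 85; G_1 = 85−1 = 84
step 1: 84 = 3^(3 + 1) + 3; sub 4 for 3: 4^(4 + 1) + 4; = 1028; G_2 = 1028−1 = 1027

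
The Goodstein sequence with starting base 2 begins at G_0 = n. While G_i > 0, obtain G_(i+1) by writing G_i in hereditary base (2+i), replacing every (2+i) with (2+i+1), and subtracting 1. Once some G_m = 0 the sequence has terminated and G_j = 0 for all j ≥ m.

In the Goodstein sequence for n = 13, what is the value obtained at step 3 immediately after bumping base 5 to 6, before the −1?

G_0 = 13. HB_2(13) = 2^(2 + 1) + 2^2 + 1. Bump = 109. G_1 = 108.
G_1 = 108. HB_3(108) = 3^(3 + 1) + 3^3. Bump = 1280. G_2 = 1279.
G_2 = 1279. HB_4(1279) = 4^(4 + 1) + 3·4^3 + 3·4^2 + 3·4 + 3. Bump = 16093. G_3 = 16092.

280712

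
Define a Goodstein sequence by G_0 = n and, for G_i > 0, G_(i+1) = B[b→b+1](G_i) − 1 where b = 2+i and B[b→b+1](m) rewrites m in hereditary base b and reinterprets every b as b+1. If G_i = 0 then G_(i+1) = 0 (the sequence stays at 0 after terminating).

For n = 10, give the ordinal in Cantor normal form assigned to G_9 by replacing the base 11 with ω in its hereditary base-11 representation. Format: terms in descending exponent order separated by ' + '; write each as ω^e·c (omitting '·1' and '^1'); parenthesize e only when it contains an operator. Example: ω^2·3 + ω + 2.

ω^ω·5 + ω^5·5 + ω^4·5 + ω^3·5 + ω^2·5 + ω·5

G_0 = 10. HB_2(10) = 2^(2 + 1) + 2. Bump = 84. G_1 = 83.
G_1 = 83. HB_3(83) = 3^(3 + 1) + 2. Bump = 1026. G_2 = 1025.
G_2 = 1025. HB_4(1025) = 4^(4 + 1) + 1. Bump = 15626. G_3 = 15625.
G_3 = 15625. HB_5(15625) = 5^(5 + 1). Bump = 279936. G_4 = 279935.
G_4 = 279935. HB_6(279935) = 5·6^6 + 5·6^5 + 5·6^4 + 5·6^3 + 5·6^2 + 5·6 + 5. Bump = 4215755. G_5 = 4215754.
G_5 = 4215754. HB_7(4215754) = 5·7^7 + 5·7^5 + 5·7^4 + 5·7^3 + 5·7^2 + 5·7 + 4. Bump = 84073324. G_6 = 84073323.
G_6 = 84073323. HB_8(84073323) = 5·8^8 + 5·8^5 + 5·8^4 + 5·8^3 + 5·8^2 + 5·8 + 3. Bump = 1937434593. G_7 = 1937434592.
G_7 = 1937434592. HB_9(1937434592) = 5·9^9 + 5·9^5 + 5·9^4 + 5·9^3 + 5·9^2 + 5·9 + 2. Bump = 50000555552. G_8 = 50000555551.
G_8 = 50000555551. HB_10(50000555551) = 5·10^10 + 5·10^5 + 5·10^4 + 5·10^3 + 5·10^2 + 5·10 + 1. Bump = 1426559238831. G_9 = 1426559238830.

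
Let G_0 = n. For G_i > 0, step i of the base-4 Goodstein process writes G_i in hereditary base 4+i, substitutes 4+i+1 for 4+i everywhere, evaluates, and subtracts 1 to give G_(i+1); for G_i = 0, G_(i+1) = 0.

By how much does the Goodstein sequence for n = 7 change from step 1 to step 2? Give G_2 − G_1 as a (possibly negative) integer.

base 4: 7 = 4 + 3; at 5: 5 + 3 = 8; next = 7
base 5: 7 = 5 + 2; at 6: 6 + 2 = 8; next = 7

0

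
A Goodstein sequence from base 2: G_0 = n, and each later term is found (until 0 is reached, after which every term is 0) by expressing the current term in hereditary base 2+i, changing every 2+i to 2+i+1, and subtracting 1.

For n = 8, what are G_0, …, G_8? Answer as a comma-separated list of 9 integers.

8, 80, 553, 6310, 93395, 1647195, 33554571, 774841151, 20000000211

G_0=8  [base 2] 2^(2 + 1)  →[2↦3]→  3^(3 + 1) = 81  −1 ⇒ G_1=80
G_1=80  [base 3] 2·3^3 + 2·3^2 + 2·3 + 2  →[3↦4]→  2·4^4 + 2·4^2 + 2·4 + 2 = 554  −1 ⇒ G_2=553
G_2=553  [base 4] 2·4^4 + 2·4^2 + 2·4 + 1  →[4↦5]→  2·5^5 + 2·5^2 + 2·5 + 1 = 6311  −1 ⇒ G_3=6310
G_3=6310  [base 5] 2·5^5 + 2·5^2 + 2·5  →[5↦6]→  2·6^6 + 2·6^2 + 2·6 = 93396  −1 ⇒ G_4=93395
G_4=93395  [base 6] 2·6^6 + 2·6^2 + 6 + 5  →[6↦7]→  2·7^7 + 2·7^2 + 7 + 5 = 1647196  −1 ⇒ G_5=1647195
G_5=1647195  [base 7] 2·7^7 + 2·7^2 + 7 + 4  →[7↦8]→  2·8^8 + 2·8^2 + 8 + 4 = 33554572  −1 ⇒ G_6=33554571
G_6=33554571  [base 8] 2·8^8 + 2·8^2 + 8 + 3  →[8↦9]→  2·9^9 + 2·9^2 + 9 + 3 = 774841152  −1 ⇒ G_7=774841151
G_7=774841151  [base 9] 2·9^9 + 2·9^2 + 9 + 2  →[9↦10]→  2·10^10 + 2·10^2 + 10 + 2 = 20000000212  −1 ⇒ G_8=20000000211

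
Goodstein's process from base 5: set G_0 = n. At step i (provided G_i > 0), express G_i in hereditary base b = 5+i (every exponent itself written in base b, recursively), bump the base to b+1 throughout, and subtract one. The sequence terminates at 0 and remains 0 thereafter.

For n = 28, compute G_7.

step 0: 28 = 5^2 + 3; sub 6 for 5: 6^2 + 3; = 39; G_1 = 39−1 = 38
step 1: 38 = 6^2 + 2; sub 7 for 6: 7^2 + 2; = 51; G_2 = 51−1 = 50
step 2: 50 = 7^2 + 1; sub 8 for 7: 8^2 + 1; = 65; G_3 = 65−1 = 64
step 3: 64 = 8^2; sub 9 for 8: 9^2; = 81; G_4 = 81−1 = 80
step 4: 80 = 8·9 + 8; sub 10 for 9: 8·10 + 8; = 88; G_5 = 88−1 = 87
step 5: 87 = 8·10 + 7; sub 11 for 10: 8·11 + 7; = 95; G_6 = 95−1 = 94
step 6: 94 = 8·11 + 6; sub 12 for 11: 8·12 + 6; = 102; G_7 = 102−1 = 101
step 7: 101 = 8·12 + 5; sub 13 for 12: 8·13 + 5; = 109; G_8 = 109−1 = 108

101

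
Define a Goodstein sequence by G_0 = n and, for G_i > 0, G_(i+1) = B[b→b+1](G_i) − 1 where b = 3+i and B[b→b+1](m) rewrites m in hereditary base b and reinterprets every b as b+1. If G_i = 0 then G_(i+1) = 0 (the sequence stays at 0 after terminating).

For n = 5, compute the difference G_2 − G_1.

0

G_0=5  [base 3] 3 + 2  →[3↦4]→  4 + 2 = 6  −1 ⇒ G_1=5
G_1=5  [base 4] 4 + 1  →[4↦5]→  5 + 1 = 6  −1 ⇒ G_2=5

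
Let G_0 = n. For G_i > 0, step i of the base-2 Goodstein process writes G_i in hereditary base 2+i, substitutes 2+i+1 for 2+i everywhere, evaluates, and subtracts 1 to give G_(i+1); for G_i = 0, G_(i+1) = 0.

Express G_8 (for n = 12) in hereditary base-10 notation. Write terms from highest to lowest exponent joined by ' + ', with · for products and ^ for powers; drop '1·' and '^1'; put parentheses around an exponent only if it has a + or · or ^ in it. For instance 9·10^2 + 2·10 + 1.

10^(10 + 1) + 2·10^2 + 10 + 1

i=0: 12 = 2^(2 + 1) + 2^2 (b=2); 2→3: 3^(3 + 1) + 3^3 = 108; 108−1 = 107
i=1: 107 = 3^(3 + 1) + 2·3^2 + 2·3 + 2 (b=3); 3→4: 4^(4 + 1) + 2·4^2 + 2·4 + 2 = 1066; 1066−1 = 1065
i=2: 1065 = 4^(4 + 1) + 2·4^2 + 2·4 + 1 (b=4); 4→5: 5^(5 + 1) + 2·5^2 + 2·5 + 1 = 15686; 15686−1 = 15685
i=3: 15685 = 5^(5 + 1) + 2·5^2 + 2·5 (b=5); 5→6: 6^(6 + 1) + 2·6^2 + 2·6 = 280020; 280020−1 = 280019
i=4: 280019 = 6^(6 + 1) + 2·6^2 + 6 + 5 (b=6); 6→7: 7^(7 + 1) + 2·7^2 + 7 + 5 = 5764911; 5764911−1 = 5764910
i=5: 5764910 = 7^(7 + 1) + 2·7^2 + 7 + 4 (b=7); 7→8: 8^(8 + 1) + 2·8^2 + 8 + 4 = 134217868; 134217868−1 = 134217867
i=6: 134217867 = 8^(8 + 1) + 2·8^2 + 8 + 3 (b=8); 8→9: 9^(9 + 1) + 2·9^2 + 9 + 3 = 3486784575; 3486784575−1 = 3486784574
i=7: 3486784574 = 9^(9 + 1) + 2·9^2 + 9 + 2 (b=9); 9→10: 10^(10 + 1) + 2·10^2 + 10 + 2 = 100000000212; 100000000212−1 = 100000000211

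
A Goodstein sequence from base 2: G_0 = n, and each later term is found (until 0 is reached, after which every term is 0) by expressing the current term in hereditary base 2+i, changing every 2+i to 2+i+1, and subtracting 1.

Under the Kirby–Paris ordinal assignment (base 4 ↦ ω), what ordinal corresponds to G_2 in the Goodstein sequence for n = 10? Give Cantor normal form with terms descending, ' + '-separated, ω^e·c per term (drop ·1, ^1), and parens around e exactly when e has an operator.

ω^(ω + 1) + 1

(0) 10|_2 = 2^(2 + 1) + 2 ↦ 3^(3 + 1) + 3|_3 = 84 ⇒ 83
(1) 83|_3 = 3^(3 + 1) + 2 ↦ 4^(4 + 1) + 2|_4 = 1026 ⇒ 1025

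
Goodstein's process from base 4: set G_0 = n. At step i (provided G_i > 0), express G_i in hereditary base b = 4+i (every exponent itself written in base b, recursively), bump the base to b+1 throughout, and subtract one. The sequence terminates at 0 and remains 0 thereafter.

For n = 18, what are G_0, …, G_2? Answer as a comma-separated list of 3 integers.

18, 26, 36

step 0: 18 = 4^2 + 2; sub 5 for 4: 5^2 + 2; = 27; G_1 = 27−1 = 26
step 1: 26 = 5^2 + 1; sub 6 for 5: 6^2 + 1; = 37; G_2 = 37−1 = 36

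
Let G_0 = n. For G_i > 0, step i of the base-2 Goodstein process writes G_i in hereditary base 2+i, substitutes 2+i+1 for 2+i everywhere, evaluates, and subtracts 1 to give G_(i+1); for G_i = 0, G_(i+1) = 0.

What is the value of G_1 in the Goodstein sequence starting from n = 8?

80

step 0: 8 = 2^(2 + 1); sub 3 for 2: 3^(3 + 1); = 81; G_1 = 81−1 = 80
step 1: 80 = 2·3^3 + 2·3^2 + 2·3 + 2; sub 4 for 3: 2·4^4 + 2·4^2 + 2·4 + 2; = 554; G_2 = 554−1 = 553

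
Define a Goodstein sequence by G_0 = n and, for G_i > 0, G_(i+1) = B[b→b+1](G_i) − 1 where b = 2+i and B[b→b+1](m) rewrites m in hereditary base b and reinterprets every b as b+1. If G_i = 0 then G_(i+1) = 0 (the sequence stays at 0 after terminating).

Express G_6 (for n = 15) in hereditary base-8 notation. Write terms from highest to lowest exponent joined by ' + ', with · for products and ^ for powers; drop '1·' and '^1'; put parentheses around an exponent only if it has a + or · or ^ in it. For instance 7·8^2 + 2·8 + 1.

8^(8 + 1) + 7·8^7 + 7·8^6 + 7·8^5 + 7·8^4 + 7·8^3 + 7·8^2 + 7·8 + 7

(0) 15|_2 = 2^(2 + 1) + 2^2 + 2 + 1 ↦ 3^(3 + 1) + 3^3 + 3 + 1|_3 = 112 ⇒ 111
(1) 111|_3 = 3^(3 + 1) + 3^3 + 3 ↦ 4^(4 + 1) + 4^4 + 4|_4 = 1284 ⇒ 1283
(2) 1283|_4 = 4^(4 + 1) + 4^4 + 3 ↦ 5^(5 + 1) + 5^5 + 3|_5 = 18753 ⇒ 18752
(3) 18752|_5 = 5^(5 + 1) + 5^5 + 2 ↦ 6^(6 + 1) + 6^6 + 2|_6 = 326594 ⇒ 326593
(4) 326593|_6 = 6^(6 + 1) + 6^6 + 1 ↦ 7^(7 + 1) + 7^7 + 1|_7 = 6588345 ⇒ 6588344
(5) 6588344|_7 = 7^(7 + 1) + 7^7 ↦ 8^(8 + 1) + 8^8|_8 = 150994944 ⇒ 150994943
(6) 150994943|_8 = 8^(8 + 1) + 7·8^7 + 7·8^6 + 7·8^5 + 7·8^4 + 7·8^3 + 7·8^2 + 7·8 + 7 ↦ 9^(9 + 1) + 7·9^7 + 7·9^6 + 7·9^5 + 7·9^4 + 7·9^3 + 7·9^2 + 7·9 + 7|_9 = 3524450281 ⇒ 3524450280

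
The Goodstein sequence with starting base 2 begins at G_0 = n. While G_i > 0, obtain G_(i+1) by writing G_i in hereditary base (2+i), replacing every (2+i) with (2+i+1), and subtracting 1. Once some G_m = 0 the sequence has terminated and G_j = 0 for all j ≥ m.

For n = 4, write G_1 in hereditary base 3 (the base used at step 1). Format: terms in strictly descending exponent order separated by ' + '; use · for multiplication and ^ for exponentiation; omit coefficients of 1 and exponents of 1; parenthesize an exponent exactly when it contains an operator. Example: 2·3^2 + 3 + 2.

2·3^2 + 2·3 + 2

base 2: 4 = 2^2; at 3: 3^3 = 27; next = 26
base 3: 26 = 2·3^2 + 2·3 + 2; at 4: 2·4^2 + 2·4 + 2 = 42; next = 41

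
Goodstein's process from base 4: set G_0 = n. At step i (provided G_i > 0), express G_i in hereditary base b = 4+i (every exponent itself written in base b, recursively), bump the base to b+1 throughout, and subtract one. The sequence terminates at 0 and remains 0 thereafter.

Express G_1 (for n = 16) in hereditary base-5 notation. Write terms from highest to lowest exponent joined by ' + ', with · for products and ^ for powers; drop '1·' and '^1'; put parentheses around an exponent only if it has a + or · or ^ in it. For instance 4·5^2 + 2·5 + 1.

[0] 16 ≡ 4^2 (base 4). Lift 5: 25. −1: 24.
[1] 24 ≡ 4·5 + 4 (base 5). Lift 6: 28. −1: 27.

4·5 + 4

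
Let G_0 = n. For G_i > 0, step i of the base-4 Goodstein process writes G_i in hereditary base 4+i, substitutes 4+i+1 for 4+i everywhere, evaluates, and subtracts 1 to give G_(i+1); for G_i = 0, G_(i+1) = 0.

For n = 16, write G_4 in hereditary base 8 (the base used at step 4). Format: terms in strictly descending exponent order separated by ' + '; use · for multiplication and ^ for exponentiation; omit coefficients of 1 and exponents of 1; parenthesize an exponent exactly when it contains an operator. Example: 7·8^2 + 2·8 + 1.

base 4: 16 = 4^2; at 5: 5^2 = 25; next = 24
base 5: 24 = 4·5 + 4; at 6: 4·6 + 4 = 28; next = 27
base 6: 27 = 4·6 + 3; at 7: 4·7 + 3 = 31; next = 30
base 7: 30 = 4·7 + 2; at 8: 4·8 + 2 = 34; next = 33
base 8: 33 = 4·8 + 1; at 9: 4·9 + 1 = 37; next = 36

4·8 + 1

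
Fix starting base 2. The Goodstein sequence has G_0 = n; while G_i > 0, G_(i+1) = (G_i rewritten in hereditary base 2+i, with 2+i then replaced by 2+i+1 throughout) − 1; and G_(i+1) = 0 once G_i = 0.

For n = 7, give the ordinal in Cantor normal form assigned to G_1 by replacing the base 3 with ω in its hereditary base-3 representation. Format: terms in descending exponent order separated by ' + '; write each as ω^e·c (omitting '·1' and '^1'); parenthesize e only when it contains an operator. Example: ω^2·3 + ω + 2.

G_0 = 7. HB_2(7) = 2^2 + 2 + 1. Bump = 31. G_1 = 30.
G_1 = 30. HB_3(30) = 3^3 + 3. Bump = 260. G_2 = 259.

ω^ω + ω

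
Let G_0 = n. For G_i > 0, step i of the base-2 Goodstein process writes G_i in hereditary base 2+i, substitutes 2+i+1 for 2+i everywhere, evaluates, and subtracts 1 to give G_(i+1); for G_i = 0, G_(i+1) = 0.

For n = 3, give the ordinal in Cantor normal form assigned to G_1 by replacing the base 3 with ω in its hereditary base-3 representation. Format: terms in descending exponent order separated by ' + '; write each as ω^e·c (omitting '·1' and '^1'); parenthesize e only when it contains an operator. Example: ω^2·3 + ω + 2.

ω

[0] 3 ≡ 2 + 1 (base 2). Lift 3: 4. −1: 3.
[1] 3 ≡ 3 (base 3). Lift 4: 4. −1: 3.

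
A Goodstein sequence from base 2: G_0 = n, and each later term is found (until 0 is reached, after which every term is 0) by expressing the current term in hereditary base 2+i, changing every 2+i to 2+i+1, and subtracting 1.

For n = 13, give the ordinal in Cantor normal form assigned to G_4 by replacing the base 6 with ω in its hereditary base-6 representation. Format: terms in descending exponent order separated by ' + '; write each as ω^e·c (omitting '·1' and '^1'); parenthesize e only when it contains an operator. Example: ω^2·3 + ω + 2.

ω^(ω + 1) + ω^3·3 + ω^2·3 + ω·3 + 1

step 0: 13 = 2^(2 + 1) + 2^2 + 1; sub 3 for 2: 3^(3 + 1) + 3^3 + 1; = 109; G_1 = 109−1 = 108
step 1: 108 = 3^(3 + 1) + 3^3; sub 4 for 3: 4^(4 + 1) + 4^4; = 1280; G_2 = 1280−1 = 1279
step 2: 1279 = 4^(4 + 1) + 3·4^3 + 3·4^2 + 3·4 + 3; sub 5 for 4: 5^(5 + 1) + 3·5^3 + 3·5^2 + 3·5 + 3; = 16093; G_3 = 16093−1 = 16092
step 3: 16092 = 5^(5 + 1) + 3·5^3 + 3·5^2 + 3·5 + 2; sub 6 for 5: 6^(6 + 1) + 3·6^3 + 3·6^2 + 3·6 + 2; = 280712; G_4 = 280712−1 = 280711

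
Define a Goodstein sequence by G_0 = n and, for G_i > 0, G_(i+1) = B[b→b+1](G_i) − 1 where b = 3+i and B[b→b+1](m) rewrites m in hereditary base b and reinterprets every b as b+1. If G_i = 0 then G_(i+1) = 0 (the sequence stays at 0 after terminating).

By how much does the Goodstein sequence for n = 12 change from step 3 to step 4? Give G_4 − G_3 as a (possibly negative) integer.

i=0: 12 = 3^2 + 3 (b=3); 3→4: 4^2 + 4 = 20; 20−1 = 19
i=1: 19 = 4^2 + 3 (b=4); 4→5: 5^2 + 3 = 28; 28−1 = 27
i=2: 27 = 5^2 + 2 (b=5); 5→6: 6^2 + 2 = 38; 38−1 = 37
i=3: 37 = 6^2 + 1 (b=6); 6→7: 7^2 + 1 = 50; 50−1 = 49

12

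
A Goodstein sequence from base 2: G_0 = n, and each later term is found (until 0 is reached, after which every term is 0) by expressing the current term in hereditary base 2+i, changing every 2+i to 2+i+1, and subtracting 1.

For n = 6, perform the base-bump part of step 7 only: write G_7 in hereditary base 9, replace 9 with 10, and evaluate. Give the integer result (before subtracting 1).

G_0=6  [base 2] 2^2 + 2  →[2↦3]→  3^3 + 3 = 30  −1 ⇒ G_1=29
G_1=29  [base 3] 3^3 + 2  →[3↦4]→  4^4 + 2 = 258  −1 ⇒ G_2=257
G_2=257  [base 4] 4^4 + 1  →[4↦5]→  5^5 + 1 = 3126  −1 ⇒ G_3=3125
G_3=3125  [base 5] 5^5  →[5↦6]→  6^6 = 46656  −1 ⇒ G_4=46655
G_4=46655  [base 6] 5·6^5 + 5·6^4 + 5·6^3 + 5·6^2 + 5·6 + 5  →[6↦7]→  5·7^5 + 5·7^4 + 5·7^3 + 5·7^2 + 5·7 + 5 = 98040  −1 ⇒ G_5=98039
G_5=98039  [base 7] 5·7^5 + 5·7^4 + 5·7^3 + 5·7^2 + 5·7 + 4  →[7↦8]→  5·8^5 + 5·8^4 + 5·8^3 + 5·8^2 + 5·8 + 4 = 187244  −1 ⇒ G_6=187243
G_6=187243  [base 8] 5·8^5 + 5·8^4 + 5·8^3 + 5·8^2 + 5·8 + 3  →[8↦9]→  5·9^5 + 5·9^4 + 5·9^3 + 5·9^2 + 5·9 + 3 = 332148  −1 ⇒ G_7=332147
G_7=332147  [base 9] 5·9^5 + 5·9^4 + 5·9^3 + 5·9^2 + 5·9 + 2  →[9↦10]→  5·10^5 + 5·10^4 + 5·10^3 + 5·10^2 + 5·10 + 2 = 555552  −1 ⇒ G_8=555551

555552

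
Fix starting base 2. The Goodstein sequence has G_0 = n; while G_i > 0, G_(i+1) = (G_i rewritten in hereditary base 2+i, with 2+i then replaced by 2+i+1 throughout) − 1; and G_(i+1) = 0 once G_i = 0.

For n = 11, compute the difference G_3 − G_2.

G_0 = 11. HB_2(11) = 2^(2 + 1) + 2 + 1. Bump = 85. G_1 = 84.
G_1 = 84. HB_3(84) = 3^(3 + 1) + 3. Bump = 1028. G_2 = 1027.
G_2 = 1027. HB_4(1027) = 4^(4 + 1) + 3. Bump = 15628. G_3 = 15627.

14600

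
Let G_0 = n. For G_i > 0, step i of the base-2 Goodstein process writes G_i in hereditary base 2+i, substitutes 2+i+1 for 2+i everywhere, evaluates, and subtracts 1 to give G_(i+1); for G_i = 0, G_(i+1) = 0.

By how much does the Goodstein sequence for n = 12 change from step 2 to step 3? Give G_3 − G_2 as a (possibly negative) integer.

(0) 12|_2 = 2^(2 + 1) + 2^2 ↦ 3^(3 + 1) + 3^3|_3 = 108 ⇒ 107
(1) 107|_3 = 3^(3 + 1) + 2·3^2 + 2·3 + 2 ↦ 4^(4 + 1) + 2·4^2 + 2·4 + 2|_4 = 1066 ⇒ 1065
(2) 1065|_4 = 4^(4 + 1) + 2·4^2 + 2·4 + 1 ↦ 5^(5 + 1) + 2·5^2 + 2·5 + 1|_5 = 15686 ⇒ 15685

14620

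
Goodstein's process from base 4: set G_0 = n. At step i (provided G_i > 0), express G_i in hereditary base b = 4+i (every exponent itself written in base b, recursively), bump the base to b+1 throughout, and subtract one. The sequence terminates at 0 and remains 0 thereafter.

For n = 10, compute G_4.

step 0: 10 = 2·4 + 2; sub 5 for 4: 2·5 + 2; = 12; G_1 = 12−1 = 11
step 1: 11 = 2·5 + 1; sub 6 for 5: 2·6 + 1; = 13; G_2 = 13−1 = 12
step 2: 12 = 2·6; sub 7 for 6: 2·7; = 14; G_3 = 14−1 = 13
step 3: 13 = 7 + 6; sub 8 for 7: 8 + 6; = 14; G_4 = 14−1 = 13
step 4: 13 = 8 + 5; sub 9 for 8: 9 + 5; = 14; G_5 = 14−1 = 13

13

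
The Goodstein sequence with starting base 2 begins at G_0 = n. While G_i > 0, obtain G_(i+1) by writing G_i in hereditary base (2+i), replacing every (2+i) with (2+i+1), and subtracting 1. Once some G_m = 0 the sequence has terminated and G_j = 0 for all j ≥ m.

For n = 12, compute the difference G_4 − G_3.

264334

(0) 12|_2 = 2^(2 + 1) + 2^2 ↦ 3^(3 + 1) + 3^3|_3 = 108 ⇒ 107
(1) 107|_3 = 3^(3 + 1) + 2·3^2 + 2·3 + 2 ↦ 4^(4 + 1) + 2·4^2 + 2·4 + 2|_4 = 1066 ⇒ 1065
(2) 1065|_4 = 4^(4 + 1) + 2·4^2 + 2·4 + 1 ↦ 5^(5 + 1) + 2·5^2 + 2·5 + 1|_5 = 15686 ⇒ 15685
(3) 15685|_5 = 5^(5 + 1) + 2·5^2 + 2·5 ↦ 6^(6 + 1) + 2·6^2 + 2·6|_6 = 280020 ⇒ 280019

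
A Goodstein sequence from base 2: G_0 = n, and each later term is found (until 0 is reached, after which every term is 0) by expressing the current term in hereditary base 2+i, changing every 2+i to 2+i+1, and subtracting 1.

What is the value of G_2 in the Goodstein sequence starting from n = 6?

257

i=0: 6 = 2^2 + 2 (b=2); 2→3: 3^3 + 3 = 30; 30−1 = 29
i=1: 29 = 3^3 + 2 (b=3); 3→4: 4^4 + 2 = 258; 258−1 = 257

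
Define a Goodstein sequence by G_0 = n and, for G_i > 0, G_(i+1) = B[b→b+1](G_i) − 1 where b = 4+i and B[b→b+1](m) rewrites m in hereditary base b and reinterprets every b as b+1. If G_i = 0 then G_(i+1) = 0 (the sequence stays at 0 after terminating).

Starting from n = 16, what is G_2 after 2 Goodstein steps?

G_0 = 16. HB_4(16) = 4^2. Bump = 25. G_1 = 24.
G_1 = 24. HB_5(24) = 4·5 + 4. Bump = 28. G_2 = 27.

27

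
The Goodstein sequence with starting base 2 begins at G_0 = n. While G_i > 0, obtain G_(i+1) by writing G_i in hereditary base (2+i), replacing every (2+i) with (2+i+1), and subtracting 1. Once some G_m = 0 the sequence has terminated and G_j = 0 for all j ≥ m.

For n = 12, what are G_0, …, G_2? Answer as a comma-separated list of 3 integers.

12, 107, 1065

base 2: 12 = 2^(2 + 1) + 2^2; at 3: 3^(3 + 1) + 3^3 = 108; next = 107
base 3: 107 = 3^(3 + 1) + 2·3^2 + 2·3 + 2; at 4: 4^(4 + 1) + 2·4^2 + 2·4 + 2 = 1066; next = 1065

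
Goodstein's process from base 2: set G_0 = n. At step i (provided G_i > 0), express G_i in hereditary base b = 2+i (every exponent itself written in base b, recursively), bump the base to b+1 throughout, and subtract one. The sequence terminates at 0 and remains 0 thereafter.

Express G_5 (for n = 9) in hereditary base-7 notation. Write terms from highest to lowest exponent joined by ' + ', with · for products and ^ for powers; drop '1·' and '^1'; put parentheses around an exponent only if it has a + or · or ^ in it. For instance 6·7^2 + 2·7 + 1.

3·7^7 + 3·7^3 + 3·7^2 + 3·7

i=0: 9 = 2^(2 + 1) + 1 (b=2); 2→3: 3^(3 + 1) + 1 = 82; 82−1 = 81
i=1: 81 = 3^(3 + 1) (b=3); 3→4: 4^(4 + 1) = 1024; 1024−1 = 1023
i=2: 1023 = 3·4^4 + 3·4^3 + 3·4^2 + 3·4 + 3 (b=4); 4→5: 3·5^5 + 3·5^3 + 3·5^2 + 3·5 + 3 = 9843; 9843−1 = 9842
i=3: 9842 = 3·5^5 + 3·5^3 + 3·5^2 + 3·5 + 2 (b=5); 5→6: 3·6^6 + 3·6^3 + 3·6^2 + 3·6 + 2 = 140744; 140744−1 = 140743
i=4: 140743 = 3·6^6 + 3·6^3 + 3·6^2 + 3·6 + 1 (b=6); 6→7: 3·7^7 + 3·7^3 + 3·7^2 + 3·7 + 1 = 2471827; 2471827−1 = 2471826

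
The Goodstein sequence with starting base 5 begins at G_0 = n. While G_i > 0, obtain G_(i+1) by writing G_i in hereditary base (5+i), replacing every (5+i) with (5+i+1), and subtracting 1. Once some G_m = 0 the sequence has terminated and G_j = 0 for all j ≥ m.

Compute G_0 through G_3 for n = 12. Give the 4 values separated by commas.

12, 13, 14, 15

G_0 = 12. HB_5(12) = 2·5 + 2. Bump = 14. G_1 = 13.
G_1 = 13. HB_6(13) = 2·6 + 1. Bump = 15. G_2 = 14.
G_2 = 14. HB_7(14) = 2·7. Bump = 16. G_3 = 15.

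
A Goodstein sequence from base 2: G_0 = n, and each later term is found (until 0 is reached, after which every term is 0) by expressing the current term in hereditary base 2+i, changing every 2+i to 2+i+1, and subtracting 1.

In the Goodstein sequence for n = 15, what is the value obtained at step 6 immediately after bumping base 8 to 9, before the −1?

3524450281

[0] 15 ≡ 2^(2 + 1) + 2^2 + 2 + 1 (base 2). Lift 3: 112. −1: 111.
[1] 111 ≡ 3^(3 + 1) + 3^3 + 3 (base 3). Lift 4: 1284. −1: 1283.
[2] 1283 ≡ 4^(4 + 1) + 4^4 + 3 (base 4). Lift 5: 18753. −1: 18752.
[3] 18752 ≡ 5^(5 + 1) + 5^5 + 2 (base 5). Lift 6: 326594. −1: 326593.
[4] 326593 ≡ 6^(6 + 1) + 6^6 + 1 (base 6). Lift 7: 6588345. −1: 6588344.
[5] 6588344 ≡ 7^(7 + 1) + 7^7 (base 7). Lift 8: 150994944. −1: 150994943.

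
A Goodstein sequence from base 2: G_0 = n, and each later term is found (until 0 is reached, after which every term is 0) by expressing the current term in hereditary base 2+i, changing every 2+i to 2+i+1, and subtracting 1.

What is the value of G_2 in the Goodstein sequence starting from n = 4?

41

4 —HB2→ 2^2 —bump→ 3^3 = 27 —(−1)→ 26
26 —HB3→ 2·3^2 + 2·3 + 2 —bump→ 2·4^2 + 2·4 + 2 = 42 —(−1)→ 41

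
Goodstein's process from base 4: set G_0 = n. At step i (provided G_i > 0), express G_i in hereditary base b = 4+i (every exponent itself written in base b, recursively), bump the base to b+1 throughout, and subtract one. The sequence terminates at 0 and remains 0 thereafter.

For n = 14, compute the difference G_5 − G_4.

1

G_0 = 14. HB_4(14) = 3·4 + 2. Bump = 17. G_1 = 16.
G_1 = 16. HB_5(16) = 3·5 + 1. Bump = 19. G_2 = 18.
G_2 = 18. HB_6(18) = 3·6. Bump = 21. G_3 = 20.
G_3 = 20. HB_7(20) = 2·7 + 6. Bump = 22. G_4 = 21.
G_4 = 21. HB_8(21) = 2·8 + 5. Bump = 23. G_5 = 22.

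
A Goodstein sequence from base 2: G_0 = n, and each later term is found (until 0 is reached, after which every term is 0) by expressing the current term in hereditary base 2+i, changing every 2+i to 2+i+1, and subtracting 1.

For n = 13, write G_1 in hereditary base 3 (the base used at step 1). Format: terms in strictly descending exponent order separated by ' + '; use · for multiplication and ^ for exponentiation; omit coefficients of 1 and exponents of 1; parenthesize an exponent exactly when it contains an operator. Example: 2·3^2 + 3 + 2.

[0] 13 ≡ 2^(2 + 1) + 2^2 + 1 (base 2). Lift 3: 109. −1: 108.
[1] 108 ≡ 3^(3 + 1) + 3^3 (base 3). Lift 4: 1280. −1: 1279.

3^(3 + 1) + 3^3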